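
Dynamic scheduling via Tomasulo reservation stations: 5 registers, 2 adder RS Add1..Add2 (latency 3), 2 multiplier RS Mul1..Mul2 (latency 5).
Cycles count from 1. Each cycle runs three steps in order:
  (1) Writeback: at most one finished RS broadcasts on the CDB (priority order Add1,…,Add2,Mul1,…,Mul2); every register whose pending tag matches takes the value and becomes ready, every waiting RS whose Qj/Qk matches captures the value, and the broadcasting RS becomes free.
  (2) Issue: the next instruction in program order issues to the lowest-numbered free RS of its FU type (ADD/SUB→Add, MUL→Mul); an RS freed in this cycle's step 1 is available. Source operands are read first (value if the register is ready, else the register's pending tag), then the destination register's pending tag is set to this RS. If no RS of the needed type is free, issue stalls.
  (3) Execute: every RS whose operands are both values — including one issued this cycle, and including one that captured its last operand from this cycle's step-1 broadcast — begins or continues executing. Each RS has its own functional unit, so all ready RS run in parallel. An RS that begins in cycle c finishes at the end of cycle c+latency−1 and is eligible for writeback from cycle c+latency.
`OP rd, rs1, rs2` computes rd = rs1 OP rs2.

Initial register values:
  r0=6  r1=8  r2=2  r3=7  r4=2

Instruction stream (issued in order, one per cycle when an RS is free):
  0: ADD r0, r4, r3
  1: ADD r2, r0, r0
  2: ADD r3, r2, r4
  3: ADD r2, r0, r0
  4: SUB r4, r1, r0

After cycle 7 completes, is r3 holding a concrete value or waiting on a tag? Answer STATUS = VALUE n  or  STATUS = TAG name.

STATUS = TAG Add1

  c1: issue ADD r0<-Add1  regs: r0:Add1,r1:8,r2:2,r3:7,r4:2
  c2: issue ADD r2<-Add2  regs: r0:Add1,r1:8,r2:Add2,r3:7,r4:2
  c3: stall  regs: r0:Add1,r1:8,r2:Add2,r3:7,r4:2
  c4: CDB Add1=9; issue ADD r3<-Add1  regs: r0:9,r1:8,r2:Add2,r3:Add1,r4:2
  c5: stall  regs: r0:9,r1:8,r2:Add2,r3:Add1,r4:2
  c6: stall  regs: r0:9,r1:8,r2:Add2,r3:Add1,r4:2
  c7: CDB Add2=18; issue ADD r2<-Add2  regs: r0:9,r1:8,r2:Add2,r3:Add1,r4:2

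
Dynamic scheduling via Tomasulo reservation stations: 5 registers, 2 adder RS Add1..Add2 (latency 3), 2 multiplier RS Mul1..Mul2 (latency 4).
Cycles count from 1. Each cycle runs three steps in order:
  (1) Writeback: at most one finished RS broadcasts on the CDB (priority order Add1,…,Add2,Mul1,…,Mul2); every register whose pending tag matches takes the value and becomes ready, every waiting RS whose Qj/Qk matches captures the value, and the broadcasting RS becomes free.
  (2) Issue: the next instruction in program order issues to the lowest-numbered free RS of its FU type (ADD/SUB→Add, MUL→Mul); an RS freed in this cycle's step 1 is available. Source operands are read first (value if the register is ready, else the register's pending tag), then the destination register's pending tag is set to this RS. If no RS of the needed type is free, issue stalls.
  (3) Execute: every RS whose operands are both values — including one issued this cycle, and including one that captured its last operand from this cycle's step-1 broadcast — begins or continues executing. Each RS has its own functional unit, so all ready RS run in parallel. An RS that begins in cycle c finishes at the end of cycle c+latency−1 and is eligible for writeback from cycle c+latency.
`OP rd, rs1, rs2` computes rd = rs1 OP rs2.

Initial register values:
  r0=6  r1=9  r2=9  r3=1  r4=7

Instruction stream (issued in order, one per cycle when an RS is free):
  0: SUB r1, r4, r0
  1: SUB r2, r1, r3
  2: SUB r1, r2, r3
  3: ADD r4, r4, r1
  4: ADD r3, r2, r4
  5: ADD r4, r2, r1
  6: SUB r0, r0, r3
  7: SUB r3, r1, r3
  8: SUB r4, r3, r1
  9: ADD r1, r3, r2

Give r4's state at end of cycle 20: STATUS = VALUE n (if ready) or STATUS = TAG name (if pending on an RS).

STATUS = TAG Add1

  c1: issue SUB r1<-Add1  regs: r0:6,r1:Add1,r2:9,r3:1,r4:7
  c2: issue SUB r2<-Add2  regs: r0:6,r1:Add1,r2:Add2,r3:1,r4:7
  c3: stall  regs: r0:6,r1:Add1,r2:Add2,r3:1,r4:7
  c4: CDB Add1=1; issue SUB r1<-Add1  regs: r0:6,r1:Add1,r2:Add2,r3:1,r4:7
  c5: stall  regs: r0:6,r1:Add1,r2:Add2,r3:1,r4:7
  c6: stall  regs: r0:6,r1:Add1,r2:Add2,r3:1,r4:7
  c7: CDB Add2=0; issue ADD r4<-Add2  regs: r0:6,r1:Add1,r2:0,r3:1,r4:Add2
  c8: stall  regs: r0:6,r1:Add1,r2:0,r3:1,r4:Add2
  c9: stall  regs: r0:6,r1:Add1,r2:0,r3:1,r4:Add2
  c10: CDB Add1=-1; issue ADD r3<-Add1  regs: r0:6,r1:-1,r2:0,r3:Add1,r4:Add2
  c11: stall  regs: r0:6,r1:-1,r2:0,r3:Add1,r4:Add2
  c12: stall  regs: r0:6,r1:-1,r2:0,r3:Add1,r4:Add2
  c13: CDB Add2=6; issue ADD r4<-Add2  regs: r0:6,r1:-1,r2:0,r3:Add1,r4:Add2
  c14: stall  regs: r0:6,r1:-1,r2:0,r3:Add1,r4:Add2
  c15: stall  regs: r0:6,r1:-1,r2:0,r3:Add1,r4:Add2
  c16: CDB Add1=6; issue SUB r0<-Add1  regs: r0:Add1,r1:-1,r2:0,r3:6,r4:Add2
  c17: CDB Add2=-1; issue SUB r3<-Add2  regs: r0:Add1,r1:-1,r2:0,r3:Add2,r4:-1
  c18: stall  regs: r0:Add1,r1:-1,r2:0,r3:Add2,r4:-1
  c19: CDB Add1=0; issue SUB r4<-Add1  regs: r0:0,r1:-1,r2:0,r3:Add2,r4:Add1
  c20: CDB Add2=-7; issue ADD r1<-Add2  regs: r0:0,r1:Add2,r2:0,r3:-7,r4:Add1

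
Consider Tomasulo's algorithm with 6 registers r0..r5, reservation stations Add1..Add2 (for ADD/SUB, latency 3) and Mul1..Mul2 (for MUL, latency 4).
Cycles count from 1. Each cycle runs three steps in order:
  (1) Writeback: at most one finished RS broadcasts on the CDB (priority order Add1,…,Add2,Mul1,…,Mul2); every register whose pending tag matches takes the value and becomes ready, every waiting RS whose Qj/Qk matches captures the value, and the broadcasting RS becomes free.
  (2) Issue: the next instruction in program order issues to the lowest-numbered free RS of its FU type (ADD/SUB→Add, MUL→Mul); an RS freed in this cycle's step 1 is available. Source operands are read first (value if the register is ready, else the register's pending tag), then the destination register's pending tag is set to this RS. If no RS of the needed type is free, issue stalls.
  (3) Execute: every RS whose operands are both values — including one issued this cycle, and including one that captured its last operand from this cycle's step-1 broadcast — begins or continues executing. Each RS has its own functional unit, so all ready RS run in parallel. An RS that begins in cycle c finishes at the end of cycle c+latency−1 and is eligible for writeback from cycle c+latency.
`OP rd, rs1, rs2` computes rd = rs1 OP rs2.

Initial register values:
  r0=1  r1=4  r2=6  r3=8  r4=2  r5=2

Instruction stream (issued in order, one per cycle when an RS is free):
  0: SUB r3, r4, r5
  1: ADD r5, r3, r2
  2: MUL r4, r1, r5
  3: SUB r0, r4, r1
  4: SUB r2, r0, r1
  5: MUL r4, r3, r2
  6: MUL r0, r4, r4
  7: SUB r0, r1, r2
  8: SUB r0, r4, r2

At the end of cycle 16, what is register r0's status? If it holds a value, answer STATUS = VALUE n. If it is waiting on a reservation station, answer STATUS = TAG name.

STATUS = TAG Add1

  c1: issue SUB r3<-Add1  regs: r0:1,r1:4,r2:6,r3:Add1,r4:2,r5:2
  c2: issue ADD r5<-Add2  regs: r0:1,r1:4,r2:6,r3:Add1,r4:2,r5:Add2
  c3: issue MUL r4<-Mul1  regs: r0:1,r1:4,r2:6,r3:Add1,r4:Mul1,r5:Add2
  c4: CDB Add1=0; issue SUB r0<-Add1  regs: r0:Add1,r1:4,r2:6,r3:0,r4:Mul1,r5:Add2
  c5: stall  regs: r0:Add1,r1:4,r2:6,r3:0,r4:Mul1,r5:Add2
  c6: stall  regs: r0:Add1,r1:4,r2:6,r3:0,r4:Mul1,r5:Add2
  c7: CDB Add2=6; issue SUB r2<-Add2  regs: r0:Add1,r1:4,r2:Add2,r3:0,r4:Mul1,r5:6
  c8: issue MUL r4<-Mul2  regs: r0:Add1,r1:4,r2:Add2,r3:0,r4:Mul2,r5:6
  c9: stall  regs: r0:Add1,r1:4,r2:Add2,r3:0,r4:Mul2,r5:6
  c10: stall  regs: r0:Add1,r1:4,r2:Add2,r3:0,r4:Mul2,r5:6
  c11: CDB Mul1=24; issue MUL r0<-Mul1  regs: r0:Mul1,r1:4,r2:Add2,r3:0,r4:Mul2,r5:6
  c12: stall  regs: r0:Mul1,r1:4,r2:Add2,r3:0,r4:Mul2,r5:6
  c13: stall  regs: r0:Mul1,r1:4,r2:Add2,r3:0,r4:Mul2,r5:6
  c14: CDB Add1=20; issue SUB r0<-Add1  regs: r0:Add1,r1:4,r2:Add2,r3:0,r4:Mul2,r5:6
  c15: stall  regs: r0:Add1,r1:4,r2:Add2,r3:0,r4:Mul2,r5:6
  c16: stall  regs: r0:Add1,r1:4,r2:Add2,r3:0,r4:Mul2,r5:6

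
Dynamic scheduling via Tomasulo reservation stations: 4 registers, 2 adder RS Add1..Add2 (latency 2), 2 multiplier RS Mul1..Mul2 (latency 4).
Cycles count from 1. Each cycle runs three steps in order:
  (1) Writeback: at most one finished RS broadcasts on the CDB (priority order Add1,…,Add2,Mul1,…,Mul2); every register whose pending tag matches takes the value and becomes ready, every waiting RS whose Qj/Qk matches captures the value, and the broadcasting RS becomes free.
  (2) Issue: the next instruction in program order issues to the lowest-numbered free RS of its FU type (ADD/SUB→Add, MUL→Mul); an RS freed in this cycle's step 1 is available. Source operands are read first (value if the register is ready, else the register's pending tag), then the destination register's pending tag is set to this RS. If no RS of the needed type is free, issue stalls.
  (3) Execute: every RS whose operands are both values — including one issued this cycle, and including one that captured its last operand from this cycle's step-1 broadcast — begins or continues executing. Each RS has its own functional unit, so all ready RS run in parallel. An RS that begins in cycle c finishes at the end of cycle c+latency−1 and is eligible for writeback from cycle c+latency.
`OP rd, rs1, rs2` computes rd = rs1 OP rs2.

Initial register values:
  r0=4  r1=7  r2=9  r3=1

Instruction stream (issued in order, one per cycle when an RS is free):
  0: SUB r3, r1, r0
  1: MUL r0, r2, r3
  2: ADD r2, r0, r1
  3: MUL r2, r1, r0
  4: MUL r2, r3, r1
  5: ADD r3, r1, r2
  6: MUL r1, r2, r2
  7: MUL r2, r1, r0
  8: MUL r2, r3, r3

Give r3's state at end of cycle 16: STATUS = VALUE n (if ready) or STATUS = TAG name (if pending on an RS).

STATUS = VALUE 28

  c1: issue SUB r3<-Add1  regs: r0:4,r1:7,r2:9,r3:Add1
  c2: issue MUL r0<-Mul1  regs: r0:Mul1,r1:7,r2:9,r3:Add1
  c3: CDB Add1=3; issue ADD r2<-Add1  regs: r0:Mul1,r1:7,r2:Add1,r3:3
  c4: issue MUL r2<-Mul2  regs: r0:Mul1,r1:7,r2:Mul2,r3:3
  c5: stall  regs: r0:Mul1,r1:7,r2:Mul2,r3:3
  c6: stall  regs: r0:Mul1,r1:7,r2:Mul2,r3:3
  c7: CDB Mul1=27; issue MUL r2<-Mul1  regs: r0:27,r1:7,r2:Mul1,r3:3
  c8: issue ADD r3<-Add2  regs: r0:27,r1:7,r2:Mul1,r3:Add2
  c9: CDB Add1=34; stall  regs: r0:27,r1:7,r2:Mul1,r3:Add2
  c10: stall  regs: r0:27,r1:7,r2:Mul1,r3:Add2
  c11: CDB Mul1=21; issue MUL r1<-Mul1  regs: r0:27,r1:Mul1,r2:21,r3:Add2
  c12: CDB Mul2=189; issue MUL r2<-Mul2  regs: r0:27,r1:Mul1,r2:Mul2,r3:Add2
  c13: CDB Add2=28; stall  regs: r0:27,r1:Mul1,r2:Mul2,r3:28
  c14: stall  regs: r0:27,r1:Mul1,r2:Mul2,r3:28
  c15: CDB Mul1=441; issue MUL r2<-Mul1  regs: r0:27,r1:441,r2:Mul1,r3:28
  c16: -  regs: r0:27,r1:441,r2:Mul1,r3:28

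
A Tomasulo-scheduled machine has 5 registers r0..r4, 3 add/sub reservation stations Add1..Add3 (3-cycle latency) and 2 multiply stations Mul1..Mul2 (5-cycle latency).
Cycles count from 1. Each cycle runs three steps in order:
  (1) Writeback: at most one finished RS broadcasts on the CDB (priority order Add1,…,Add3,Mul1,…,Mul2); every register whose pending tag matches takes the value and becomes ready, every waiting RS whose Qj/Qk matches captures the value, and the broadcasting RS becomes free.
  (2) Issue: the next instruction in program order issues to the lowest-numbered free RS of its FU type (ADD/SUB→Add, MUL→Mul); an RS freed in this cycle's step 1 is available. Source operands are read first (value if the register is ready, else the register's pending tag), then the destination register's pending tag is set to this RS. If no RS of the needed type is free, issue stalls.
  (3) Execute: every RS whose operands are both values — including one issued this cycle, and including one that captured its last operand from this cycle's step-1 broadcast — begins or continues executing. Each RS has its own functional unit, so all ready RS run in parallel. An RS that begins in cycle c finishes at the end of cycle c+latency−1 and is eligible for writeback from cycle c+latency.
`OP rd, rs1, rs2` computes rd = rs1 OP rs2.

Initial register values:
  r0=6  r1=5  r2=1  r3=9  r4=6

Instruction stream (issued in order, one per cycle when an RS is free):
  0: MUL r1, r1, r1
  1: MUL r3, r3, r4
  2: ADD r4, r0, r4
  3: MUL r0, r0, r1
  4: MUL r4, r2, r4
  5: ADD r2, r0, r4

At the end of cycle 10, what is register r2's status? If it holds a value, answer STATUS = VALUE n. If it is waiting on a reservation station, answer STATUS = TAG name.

STATUS = TAG Add1

  c1: issue MUL r1<-Mul1  regs: r0:6,r1:Mul1,r2:1,r3:9,r4:6
  c2: issue MUL r3<-Mul2  regs: r0:6,r1:Mul1,r2:1,r3:Mul2,r4:6
  c3: issue ADD r4<-Add1  regs: r0:6,r1:Mul1,r2:1,r3:Mul2,r4:Add1
  c4: stall  regs: r0:6,r1:Mul1,r2:1,r3:Mul2,r4:Add1
  c5: stall  regs: r0:6,r1:Mul1,r2:1,r3:Mul2,r4:Add1
  c6: CDB Add1=12; stall  regs: r0:6,r1:Mul1,r2:1,r3:Mul2,r4:12
  c7: CDB Mul1=25; issue MUL r0<-Mul1  regs: r0:Mul1,r1:25,r2:1,r3:Mul2,r4:12
  c8: CDB Mul2=54; issue MUL r4<-Mul2  regs: r0:Mul1,r1:25,r2:1,r3:54,r4:Mul2
  c9: issue ADD r2<-Add1  regs: r0:Mul1,r1:25,r2:Add1,r3:54,r4:Mul2
  c10: -  regs: r0:Mul1,r1:25,r2:Add1,r3:54,r4:Mul2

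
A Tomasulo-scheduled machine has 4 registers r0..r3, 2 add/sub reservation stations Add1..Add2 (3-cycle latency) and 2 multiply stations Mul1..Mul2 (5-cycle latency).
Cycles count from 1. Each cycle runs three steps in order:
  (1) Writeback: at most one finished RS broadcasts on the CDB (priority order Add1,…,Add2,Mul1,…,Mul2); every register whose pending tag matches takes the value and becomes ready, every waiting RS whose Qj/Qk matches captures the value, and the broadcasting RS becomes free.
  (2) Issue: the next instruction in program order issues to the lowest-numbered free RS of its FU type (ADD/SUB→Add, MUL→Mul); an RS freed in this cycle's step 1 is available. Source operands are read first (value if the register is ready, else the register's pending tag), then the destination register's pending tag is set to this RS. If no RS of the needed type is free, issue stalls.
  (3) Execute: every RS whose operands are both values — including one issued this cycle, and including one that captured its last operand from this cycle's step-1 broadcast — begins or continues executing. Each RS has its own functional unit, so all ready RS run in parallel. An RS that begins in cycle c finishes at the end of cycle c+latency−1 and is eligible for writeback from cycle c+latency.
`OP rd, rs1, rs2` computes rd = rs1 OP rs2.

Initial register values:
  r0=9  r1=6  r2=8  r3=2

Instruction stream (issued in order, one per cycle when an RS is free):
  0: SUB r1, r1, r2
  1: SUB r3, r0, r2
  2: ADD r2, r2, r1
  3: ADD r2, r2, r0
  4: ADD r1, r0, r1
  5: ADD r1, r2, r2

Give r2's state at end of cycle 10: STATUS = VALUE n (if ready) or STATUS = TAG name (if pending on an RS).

STATUS = TAG Add2

  c1: issue SUB r1<-Add1  regs: r0:9,r1:Add1,r2:8,r3:2
  c2: issue SUB r3<-Add2  regs: r0:9,r1:Add1,r2:8,r3:Add2
  c3: stall  regs: r0:9,r1:Add1,r2:8,r3:Add2
  c4: CDB Add1=-2; issue ADD r2<-Add1  regs: r0:9,r1:-2,r2:Add1,r3:Add2
  c5: CDB Add2=1; issue ADD r2<-Add2  regs: r0:9,r1:-2,r2:Add2,r3:1
  c6: stall  regs: r0:9,r1:-2,r2:Add2,r3:1
  c7: CDB Add1=6; issue ADD r1<-Add1  regs: r0:9,r1:Add1,r2:Add2,r3:1
  c8: stall  regs: r0:9,r1:Add1,r2:Add2,r3:1
  c9: stall  regs: r0:9,r1:Add1,r2:Add2,r3:1
  c10: CDB Add1=7; issue ADD r1<-Add1  regs: r0:9,r1:Add1,r2:Add2,r3:1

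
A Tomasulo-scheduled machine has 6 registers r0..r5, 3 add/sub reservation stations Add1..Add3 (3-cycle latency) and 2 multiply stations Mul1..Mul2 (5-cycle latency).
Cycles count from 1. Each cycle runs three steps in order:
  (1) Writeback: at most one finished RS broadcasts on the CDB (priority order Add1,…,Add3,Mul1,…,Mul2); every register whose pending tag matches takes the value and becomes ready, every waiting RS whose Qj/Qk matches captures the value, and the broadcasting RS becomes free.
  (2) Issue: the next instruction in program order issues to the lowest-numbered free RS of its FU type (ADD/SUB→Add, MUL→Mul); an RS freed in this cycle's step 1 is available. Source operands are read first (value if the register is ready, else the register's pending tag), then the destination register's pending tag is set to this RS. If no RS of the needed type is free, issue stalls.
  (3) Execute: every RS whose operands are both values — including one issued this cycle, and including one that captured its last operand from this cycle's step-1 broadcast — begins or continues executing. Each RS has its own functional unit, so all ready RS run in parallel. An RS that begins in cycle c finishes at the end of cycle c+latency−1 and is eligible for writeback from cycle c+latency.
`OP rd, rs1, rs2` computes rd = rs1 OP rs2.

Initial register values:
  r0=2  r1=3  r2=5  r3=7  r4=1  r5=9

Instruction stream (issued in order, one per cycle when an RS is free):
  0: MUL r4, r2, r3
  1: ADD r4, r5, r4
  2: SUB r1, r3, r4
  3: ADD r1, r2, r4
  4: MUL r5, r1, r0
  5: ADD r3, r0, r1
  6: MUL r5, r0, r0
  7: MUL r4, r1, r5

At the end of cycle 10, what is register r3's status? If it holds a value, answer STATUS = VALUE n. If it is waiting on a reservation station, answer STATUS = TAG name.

  c1: issue MUL r4<-Mul1  regs: r0:2,r1:3,r2:5,r3:7,r4:Mul1,r5:9
  c2: issue ADD r4<-Add1  regs: r0:2,r1:3,r2:5,r3:7,r4:Add1,r5:9
  c3: issue SUB r1<-Add2  regs: r0:2,r1:Add2,r2:5,r3:7,r4:Add1,r5:9
  c4: issue ADD r1<-Add3  regs: r0:2,r1:Add3,r2:5,r3:7,r4:Add1,r5:9
  c5: issue MUL r5<-Mul2  regs: r0:2,r1:Add3,r2:5,r3:7,r4:Add1,r5:Mul2
  c6: CDB Mul1=35; stall  regs: r0:2,r1:Add3,r2:5,r3:7,r4:Add1,r5:Mul2
  c7: stall  regs: r0:2,r1:Add3,r2:5,r3:7,r4:Add1,r5:Mul2
  c8: stall  regs: r0:2,r1:Add3,r2:5,r3:7,r4:Add1,r5:Mul2
  c9: CDB Add1=44; issue ADD r3<-Add1  regs: r0:2,r1:Add3,r2:5,r3:Add1,r4:44,r5:Mul2
  c10: issue MUL r5<-Mul1  regs: r0:2,r1:Add3,r2:5,r3:Add1,r4:44,r5:Mul1

STATUS = TAG Add1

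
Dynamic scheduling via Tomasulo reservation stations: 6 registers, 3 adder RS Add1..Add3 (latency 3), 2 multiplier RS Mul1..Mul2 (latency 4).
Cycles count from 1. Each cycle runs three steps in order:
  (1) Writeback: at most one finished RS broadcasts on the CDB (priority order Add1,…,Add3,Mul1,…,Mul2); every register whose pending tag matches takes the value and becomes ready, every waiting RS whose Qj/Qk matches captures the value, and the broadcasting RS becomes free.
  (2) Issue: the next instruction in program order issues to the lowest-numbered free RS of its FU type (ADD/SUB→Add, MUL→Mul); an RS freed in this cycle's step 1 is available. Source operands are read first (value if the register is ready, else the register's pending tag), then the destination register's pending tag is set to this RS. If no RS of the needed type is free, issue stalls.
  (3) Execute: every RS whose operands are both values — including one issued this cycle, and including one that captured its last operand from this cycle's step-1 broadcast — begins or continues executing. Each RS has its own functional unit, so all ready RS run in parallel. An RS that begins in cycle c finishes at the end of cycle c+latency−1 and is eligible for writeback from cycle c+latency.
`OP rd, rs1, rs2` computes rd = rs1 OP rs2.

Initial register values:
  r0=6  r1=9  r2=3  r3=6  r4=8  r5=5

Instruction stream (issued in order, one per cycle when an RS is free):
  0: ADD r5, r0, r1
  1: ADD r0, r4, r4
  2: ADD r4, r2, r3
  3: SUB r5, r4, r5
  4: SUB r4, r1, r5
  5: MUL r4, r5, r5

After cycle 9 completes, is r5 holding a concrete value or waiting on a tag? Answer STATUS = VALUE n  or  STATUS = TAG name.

STATUS = VALUE -6

cycle 1: issue ADD r5<-Add1 // r0:6,r1:9,r2:3,r3:6,r4:8,r5:Add1
cycle 2: issue ADD r0<-Add2 // r0:Add2,r1:9,r2:3,r3:6,r4:8,r5:Add1
cycle 3: issue ADD r4<-Add3 // r0:Add2,r1:9,r2:3,r3:6,r4:Add3,r5:Add1
cycle 4: CDB Add1=15; issue SUB r5<-Add1 // r0:Add2,r1:9,r2:3,r3:6,r4:Add3,r5:Add1
cycle 5: CDB Add2=16; issue SUB r4<-Add2 // r0:16,r1:9,r2:3,r3:6,r4:Add2,r5:Add1
cycle 6: CDB Add3=9; issue MUL r4<-Mul1 // r0:16,r1:9,r2:3,r3:6,r4:Mul1,r5:Add1
cycle 7: - // r0:16,r1:9,r2:3,r3:6,r4:Mul1,r5:Add1
cycle 8: - // r0:16,r1:9,r2:3,r3:6,r4:Mul1,r5:Add1
cycle 9: CDB Add1=-6 // r0:16,r1:9,r2:3,r3:6,r4:Mul1,r5:-6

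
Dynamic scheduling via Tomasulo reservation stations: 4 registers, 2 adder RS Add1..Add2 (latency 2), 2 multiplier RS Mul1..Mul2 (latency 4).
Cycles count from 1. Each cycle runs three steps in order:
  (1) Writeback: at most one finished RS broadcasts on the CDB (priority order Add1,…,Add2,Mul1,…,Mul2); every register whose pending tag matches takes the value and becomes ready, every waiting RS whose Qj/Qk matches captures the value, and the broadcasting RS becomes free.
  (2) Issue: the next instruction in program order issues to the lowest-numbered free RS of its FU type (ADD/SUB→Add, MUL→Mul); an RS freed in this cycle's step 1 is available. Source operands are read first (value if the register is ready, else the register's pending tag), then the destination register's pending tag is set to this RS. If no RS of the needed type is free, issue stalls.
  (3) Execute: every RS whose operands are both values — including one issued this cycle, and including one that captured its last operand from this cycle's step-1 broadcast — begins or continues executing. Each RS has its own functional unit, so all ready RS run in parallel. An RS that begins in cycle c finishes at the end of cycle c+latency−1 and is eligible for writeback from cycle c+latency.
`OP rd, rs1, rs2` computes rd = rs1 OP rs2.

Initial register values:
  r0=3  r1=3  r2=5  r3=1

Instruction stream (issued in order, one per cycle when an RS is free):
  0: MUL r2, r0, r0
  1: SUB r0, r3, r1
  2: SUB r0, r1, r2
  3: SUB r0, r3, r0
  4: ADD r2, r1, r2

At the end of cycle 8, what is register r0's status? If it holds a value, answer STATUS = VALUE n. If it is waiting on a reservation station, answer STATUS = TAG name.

STATUS = TAG Add1

  c1: issue MUL r2<-Mul1  regs: r0:3,r1:3,r2:Mul1,r3:1
  c2: issue SUB r0<-Add1  regs: r0:Add1,r1:3,r2:Mul1,r3:1
  c3: issue SUB r0<-Add2  regs: r0:Add2,r1:3,r2:Mul1,r3:1
  c4: CDB Add1=-2; issue SUB r0<-Add1  regs: r0:Add1,r1:3,r2:Mul1,r3:1
  c5: CDB Mul1=9; stall  regs: r0:Add1,r1:3,r2:9,r3:1
  c6: stall  regs: r0:Add1,r1:3,r2:9,r3:1
  c7: CDB Add2=-6; issue ADD r2<-Add2  regs: r0:Add1,r1:3,r2:Add2,r3:1
  c8: -  regs: r0:Add1,r1:3,r2:Add2,r3:1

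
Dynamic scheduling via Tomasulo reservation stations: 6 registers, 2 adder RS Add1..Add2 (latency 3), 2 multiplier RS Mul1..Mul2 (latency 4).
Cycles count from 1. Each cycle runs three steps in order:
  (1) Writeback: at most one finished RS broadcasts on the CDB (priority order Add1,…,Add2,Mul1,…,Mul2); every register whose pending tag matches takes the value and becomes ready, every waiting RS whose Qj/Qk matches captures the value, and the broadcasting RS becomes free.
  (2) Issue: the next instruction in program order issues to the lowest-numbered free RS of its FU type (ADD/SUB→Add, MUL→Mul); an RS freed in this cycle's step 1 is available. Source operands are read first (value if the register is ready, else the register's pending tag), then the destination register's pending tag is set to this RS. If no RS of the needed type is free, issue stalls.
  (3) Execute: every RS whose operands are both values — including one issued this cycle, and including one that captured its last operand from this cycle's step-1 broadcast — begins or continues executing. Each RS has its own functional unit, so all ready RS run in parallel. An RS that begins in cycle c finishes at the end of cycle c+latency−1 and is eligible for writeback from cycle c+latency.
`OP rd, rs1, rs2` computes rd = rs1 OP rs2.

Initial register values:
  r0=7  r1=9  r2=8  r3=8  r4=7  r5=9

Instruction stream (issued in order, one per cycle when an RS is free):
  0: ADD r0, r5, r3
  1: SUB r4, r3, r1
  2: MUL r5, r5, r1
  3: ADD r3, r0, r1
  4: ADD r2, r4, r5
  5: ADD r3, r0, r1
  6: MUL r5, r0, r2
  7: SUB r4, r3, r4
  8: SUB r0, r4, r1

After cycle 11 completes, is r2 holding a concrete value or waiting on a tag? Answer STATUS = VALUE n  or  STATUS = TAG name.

  c1: issue ADD r0<-Add1  regs: r0:Add1,r1:9,r2:8,r3:8,r4:7,r5:9
  c2: issue SUB r4<-Add2  regs: r0:Add1,r1:9,r2:8,r3:8,r4:Add2,r5:9
  c3: issue MUL r5<-Mul1  regs: r0:Add1,r1:9,r2:8,r3:8,r4:Add2,r5:Mul1
  c4: CDB Add1=17; issue ADD r3<-Add1  regs: r0:17,r1:9,r2:8,r3:Add1,r4:Add2,r5:Mul1
  c5: CDB Add2=-1; issue ADD r2<-Add2  regs: r0:17,r1:9,r2:Add2,r3:Add1,r4:-1,r5:Mul1
  c6: stall  regs: r0:17,r1:9,r2:Add2,r3:Add1,r4:-1,r5:Mul1
  c7: CDB Add1=26; issue ADD r3<-Add1  regs: r0:17,r1:9,r2:Add2,r3:Add1,r4:-1,r5:Mul1
  c8: CDB Mul1=81; issue MUL r5<-Mul1  regs: r0:17,r1:9,r2:Add2,r3:Add1,r4:-1,r5:Mul1
  c9: stall  regs: r0:17,r1:9,r2:Add2,r3:Add1,r4:-1,r5:Mul1
  c10: CDB Add1=26; issue SUB r4<-Add1  regs: r0:17,r1:9,r2:Add2,r3:26,r4:Add1,r5:Mul1
  c11: CDB Add2=80; issue SUB r0<-Add2  regs: r0:Add2,r1:9,r2:80,r3:26,r4:Add1,r5:Mul1

STATUS = VALUE 80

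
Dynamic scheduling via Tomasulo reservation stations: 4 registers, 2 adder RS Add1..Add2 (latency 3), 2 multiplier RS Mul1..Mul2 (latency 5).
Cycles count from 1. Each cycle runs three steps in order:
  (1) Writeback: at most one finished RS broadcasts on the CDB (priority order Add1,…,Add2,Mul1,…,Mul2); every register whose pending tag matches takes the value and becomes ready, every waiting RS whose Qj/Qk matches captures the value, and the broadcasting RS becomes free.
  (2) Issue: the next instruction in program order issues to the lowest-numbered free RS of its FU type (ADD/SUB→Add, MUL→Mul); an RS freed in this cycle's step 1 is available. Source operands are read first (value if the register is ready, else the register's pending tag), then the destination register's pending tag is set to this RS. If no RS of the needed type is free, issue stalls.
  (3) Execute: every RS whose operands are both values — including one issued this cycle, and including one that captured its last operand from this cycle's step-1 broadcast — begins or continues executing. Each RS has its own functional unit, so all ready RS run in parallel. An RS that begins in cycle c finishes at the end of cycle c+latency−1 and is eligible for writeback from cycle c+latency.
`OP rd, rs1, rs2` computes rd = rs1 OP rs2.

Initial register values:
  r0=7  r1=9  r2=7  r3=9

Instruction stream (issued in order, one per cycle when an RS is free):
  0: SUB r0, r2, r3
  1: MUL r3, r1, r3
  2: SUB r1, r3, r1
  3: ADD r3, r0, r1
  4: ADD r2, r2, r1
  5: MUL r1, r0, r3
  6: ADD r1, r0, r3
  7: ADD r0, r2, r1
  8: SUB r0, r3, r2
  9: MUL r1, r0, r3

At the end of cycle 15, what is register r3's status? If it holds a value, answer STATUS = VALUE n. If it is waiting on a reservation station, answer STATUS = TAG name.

  c1: issue SUB r0<-Add1  regs: r0:Add1,r1:9,r2:7,r3:9
  c2: issue MUL r3<-Mul1  regs: r0:Add1,r1:9,r2:7,r3:Mul1
  c3: issue SUB r1<-Add2  regs: r0:Add1,r1:Add2,r2:7,r3:Mul1
  c4: CDB Add1=-2; issue ADD r3<-Add1  regs: r0:-2,r1:Add2,r2:7,r3:Add1
  c5: stall  regs: r0:-2,r1:Add2,r2:7,r3:Add1
  c6: stall  regs: r0:-2,r1:Add2,r2:7,r3:Add1
  c7: CDB Mul1=81; stall  regs: r0:-2,r1:Add2,r2:7,r3:Add1
  c8: stall  regs: r0:-2,r1:Add2,r2:7,r3:Add1
  c9: stall  regs: r0:-2,r1:Add2,r2:7,r3:Add1
  c10: CDB Add2=72; issue ADD r2<-Add2  regs: r0:-2,r1:72,r2:Add2,r3:Add1
  c11: issue MUL r1<-Mul1  regs: r0:-2,r1:Mul1,r2:Add2,r3:Add1
  c12: stall  regs: r0:-2,r1:Mul1,r2:Add2,r3:Add1
  c13: CDB Add1=70; issue ADD r1<-Add1  regs: r0:-2,r1:Add1,r2:Add2,r3:70
  c14: CDB Add2=79; issue ADD r0<-Add2  regs: r0:Add2,r1:Add1,r2:79,r3:70
  c15: stall  regs: r0:Add2,r1:Add1,r2:79,r3:70

STATUS = VALUE 70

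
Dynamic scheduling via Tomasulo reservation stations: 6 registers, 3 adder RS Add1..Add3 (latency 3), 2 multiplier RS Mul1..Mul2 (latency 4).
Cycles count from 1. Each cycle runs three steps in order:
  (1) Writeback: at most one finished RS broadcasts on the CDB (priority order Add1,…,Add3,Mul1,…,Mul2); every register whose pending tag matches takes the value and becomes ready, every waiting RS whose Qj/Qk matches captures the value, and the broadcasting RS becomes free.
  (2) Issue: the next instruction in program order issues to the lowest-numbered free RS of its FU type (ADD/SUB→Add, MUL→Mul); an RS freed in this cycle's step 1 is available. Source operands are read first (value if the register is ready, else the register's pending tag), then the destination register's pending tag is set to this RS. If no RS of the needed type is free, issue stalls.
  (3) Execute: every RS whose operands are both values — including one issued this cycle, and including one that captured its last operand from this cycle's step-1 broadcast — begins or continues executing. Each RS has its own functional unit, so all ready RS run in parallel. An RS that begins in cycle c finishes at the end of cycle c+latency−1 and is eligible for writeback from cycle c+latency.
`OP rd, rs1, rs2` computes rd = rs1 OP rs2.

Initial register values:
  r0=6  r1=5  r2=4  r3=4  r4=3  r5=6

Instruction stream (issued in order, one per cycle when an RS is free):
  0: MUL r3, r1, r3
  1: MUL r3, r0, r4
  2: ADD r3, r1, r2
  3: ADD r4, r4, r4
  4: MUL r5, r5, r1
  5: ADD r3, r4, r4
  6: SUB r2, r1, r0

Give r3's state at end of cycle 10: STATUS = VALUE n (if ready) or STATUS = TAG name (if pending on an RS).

STATUS = VALUE 12

cycle 1: issue MUL r3<-Mul1 // r0:6,r1:5,r2:4,r3:Mul1,r4:3,r5:6
cycle 2: issue MUL r3<-Mul2 // r0:6,r1:5,r2:4,r3:Mul2,r4:3,r5:6
cycle 3: issue ADD r3<-Add1 // r0:6,r1:5,r2:4,r3:Add1,r4:3,r5:6
cycle 4: issue ADD r4<-Add2 // r0:6,r1:5,r2:4,r3:Add1,r4:Add2,r5:6
cycle 5: CDB Mul1=20; issue MUL r5<-Mul1 // r0:6,r1:5,r2:4,r3:Add1,r4:Add2,r5:Mul1
cycle 6: CDB Add1=9; issue ADD r3<-Add1 // r0:6,r1:5,r2:4,r3:Add1,r4:Add2,r5:Mul1
cycle 7: CDB Add2=6; issue SUB r2<-Add2 // r0:6,r1:5,r2:Add2,r3:Add1,r4:6,r5:Mul1
cycle 8: CDB Mul2=18 // r0:6,r1:5,r2:Add2,r3:Add1,r4:6,r5:Mul1
cycle 9: CDB Mul1=30 // r0:6,r1:5,r2:Add2,r3:Add1,r4:6,r5:30
cycle 10: CDB Add1=12 // r0:6,r1:5,r2:Add2,r3:12,r4:6,r5:30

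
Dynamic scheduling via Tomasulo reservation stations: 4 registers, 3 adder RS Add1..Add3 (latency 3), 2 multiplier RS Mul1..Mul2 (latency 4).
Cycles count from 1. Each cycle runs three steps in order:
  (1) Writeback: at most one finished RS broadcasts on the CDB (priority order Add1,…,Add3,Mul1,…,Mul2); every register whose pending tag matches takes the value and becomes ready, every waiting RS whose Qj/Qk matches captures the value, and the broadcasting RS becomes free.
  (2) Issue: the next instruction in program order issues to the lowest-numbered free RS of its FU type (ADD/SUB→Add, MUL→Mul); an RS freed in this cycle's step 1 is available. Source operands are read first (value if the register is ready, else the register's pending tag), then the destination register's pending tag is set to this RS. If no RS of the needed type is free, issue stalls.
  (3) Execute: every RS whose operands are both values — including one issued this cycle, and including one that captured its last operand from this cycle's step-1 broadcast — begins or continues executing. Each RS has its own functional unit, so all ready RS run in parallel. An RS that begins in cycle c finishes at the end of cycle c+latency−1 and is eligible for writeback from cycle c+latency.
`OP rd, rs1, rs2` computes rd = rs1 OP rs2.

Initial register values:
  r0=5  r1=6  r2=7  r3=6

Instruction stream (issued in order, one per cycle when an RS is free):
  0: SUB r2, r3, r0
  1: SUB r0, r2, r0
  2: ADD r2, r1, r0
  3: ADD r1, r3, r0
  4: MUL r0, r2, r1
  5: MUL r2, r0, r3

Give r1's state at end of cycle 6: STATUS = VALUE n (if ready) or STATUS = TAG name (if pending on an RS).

STATUS = TAG Add1

cycle 1: issue SUB r2<-Add1 // r0:5,r1:6,r2:Add1,r3:6
cycle 2: issue SUB r0<-Add2 // r0:Add2,r1:6,r2:Add1,r3:6
cycle 3: issue ADD r2<-Add3 // r0:Add2,r1:6,r2:Add3,r3:6
cycle 4: CDB Add1=1; issue ADD r1<-Add1 // r0:Add2,r1:Add1,r2:Add3,r3:6
cycle 5: issue MUL r0<-Mul1 // r0:Mul1,r1:Add1,r2:Add3,r3:6
cycle 6: issue MUL r2<-Mul2 // r0:Mul1,r1:Add1,r2:Mul2,r3:6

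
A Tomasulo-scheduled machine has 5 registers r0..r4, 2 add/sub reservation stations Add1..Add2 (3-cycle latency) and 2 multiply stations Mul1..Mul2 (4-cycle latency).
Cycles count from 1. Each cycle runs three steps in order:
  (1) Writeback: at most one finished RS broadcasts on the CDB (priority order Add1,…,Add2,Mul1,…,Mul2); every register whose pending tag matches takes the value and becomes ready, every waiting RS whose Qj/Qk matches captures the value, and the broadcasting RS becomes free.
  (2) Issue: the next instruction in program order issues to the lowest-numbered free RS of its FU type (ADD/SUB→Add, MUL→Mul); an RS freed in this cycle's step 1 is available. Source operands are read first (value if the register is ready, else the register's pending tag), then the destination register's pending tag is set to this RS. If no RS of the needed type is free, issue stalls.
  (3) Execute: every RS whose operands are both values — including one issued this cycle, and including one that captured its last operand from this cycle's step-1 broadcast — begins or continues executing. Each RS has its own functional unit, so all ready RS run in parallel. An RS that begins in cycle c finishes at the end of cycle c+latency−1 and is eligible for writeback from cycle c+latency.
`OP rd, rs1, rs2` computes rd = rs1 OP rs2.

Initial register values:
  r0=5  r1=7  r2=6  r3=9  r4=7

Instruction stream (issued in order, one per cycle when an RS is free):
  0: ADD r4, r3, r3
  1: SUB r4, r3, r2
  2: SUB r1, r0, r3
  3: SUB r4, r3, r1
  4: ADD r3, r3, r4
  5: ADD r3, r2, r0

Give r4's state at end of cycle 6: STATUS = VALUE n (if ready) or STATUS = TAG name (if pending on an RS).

STATUS = TAG Add2

c1: issue ADD r4<-Add1 | r0:5,r1:7,r2:6,r3:9,r4:Add1
c2: issue SUB r4<-Add2 | r0:5,r1:7,r2:6,r3:9,r4:Add2
c3: stall | r0:5,r1:7,r2:6,r3:9,r4:Add2
c4: CDB Add1=18; issue SUB r1<-Add1 | r0:5,r1:Add1,r2:6,r3:9,r4:Add2
c5: CDB Add2=3; issue SUB r4<-Add2 | r0:5,r1:Add1,r2:6,r3:9,r4:Add2
c6: stall | r0:5,r1:Add1,r2:6,r3:9,r4:Add2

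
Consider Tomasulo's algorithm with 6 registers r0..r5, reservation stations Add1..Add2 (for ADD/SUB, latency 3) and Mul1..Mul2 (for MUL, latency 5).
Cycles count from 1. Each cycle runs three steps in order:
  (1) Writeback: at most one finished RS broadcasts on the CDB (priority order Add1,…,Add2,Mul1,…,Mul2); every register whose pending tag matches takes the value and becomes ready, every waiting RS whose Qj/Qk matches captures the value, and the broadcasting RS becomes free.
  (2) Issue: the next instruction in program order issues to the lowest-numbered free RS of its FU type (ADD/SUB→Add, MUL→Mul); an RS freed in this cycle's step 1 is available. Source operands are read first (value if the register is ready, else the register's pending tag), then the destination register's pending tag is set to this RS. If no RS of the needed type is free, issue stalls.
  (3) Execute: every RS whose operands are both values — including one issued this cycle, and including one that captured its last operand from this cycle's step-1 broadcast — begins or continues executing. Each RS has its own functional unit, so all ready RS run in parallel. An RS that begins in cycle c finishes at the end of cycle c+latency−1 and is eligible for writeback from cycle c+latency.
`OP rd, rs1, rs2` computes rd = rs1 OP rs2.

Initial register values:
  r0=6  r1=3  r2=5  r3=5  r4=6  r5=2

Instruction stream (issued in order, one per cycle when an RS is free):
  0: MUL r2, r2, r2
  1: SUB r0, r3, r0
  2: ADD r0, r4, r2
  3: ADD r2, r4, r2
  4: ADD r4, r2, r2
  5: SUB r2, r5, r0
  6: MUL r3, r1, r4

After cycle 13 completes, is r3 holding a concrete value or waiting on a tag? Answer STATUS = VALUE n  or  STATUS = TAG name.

  c1: issue MUL r2<-Mul1  regs: r0:6,r1:3,r2:Mul1,r3:5,r4:6,r5:2
  c2: issue SUB r0<-Add1  regs: r0:Add1,r1:3,r2:Mul1,r3:5,r4:6,r5:2
  c3: issue ADD r0<-Add2  regs: r0:Add2,r1:3,r2:Mul1,r3:5,r4:6,r5:2
  c4: stall  regs: r0:Add2,r1:3,r2:Mul1,r3:5,r4:6,r5:2
  c5: CDB Add1=-1; issue ADD r2<-Add1  regs: r0:Add2,r1:3,r2:Add1,r3:5,r4:6,r5:2
  c6: CDB Mul1=25; stall  regs: r0:Add2,r1:3,r2:Add1,r3:5,r4:6,r5:2
  c7: stall  regs: r0:Add2,r1:3,r2:Add1,r3:5,r4:6,r5:2
  c8: stall  regs: r0:Add2,r1:3,r2:Add1,r3:5,r4:6,r5:2
  c9: CDB Add1=31; issue ADD r4<-Add1  regs: r0:Add2,r1:3,r2:31,r3:5,r4:Add1,r5:2
  c10: CDB Add2=31; issue SUB r2<-Add2  regs: r0:31,r1:3,r2:Add2,r3:5,r4:Add1,r5:2
  c11: issue MUL r3<-Mul1  regs: r0:31,r1:3,r2:Add2,r3:Mul1,r4:Add1,r5:2
  c12: CDB Add1=62  regs: r0:31,r1:3,r2:Add2,r3:Mul1,r4:62,r5:2
  c13: CDB Add2=-29  regs: r0:31,r1:3,r2:-29,r3:Mul1,r4:62,r5:2

STATUS = TAG Mul1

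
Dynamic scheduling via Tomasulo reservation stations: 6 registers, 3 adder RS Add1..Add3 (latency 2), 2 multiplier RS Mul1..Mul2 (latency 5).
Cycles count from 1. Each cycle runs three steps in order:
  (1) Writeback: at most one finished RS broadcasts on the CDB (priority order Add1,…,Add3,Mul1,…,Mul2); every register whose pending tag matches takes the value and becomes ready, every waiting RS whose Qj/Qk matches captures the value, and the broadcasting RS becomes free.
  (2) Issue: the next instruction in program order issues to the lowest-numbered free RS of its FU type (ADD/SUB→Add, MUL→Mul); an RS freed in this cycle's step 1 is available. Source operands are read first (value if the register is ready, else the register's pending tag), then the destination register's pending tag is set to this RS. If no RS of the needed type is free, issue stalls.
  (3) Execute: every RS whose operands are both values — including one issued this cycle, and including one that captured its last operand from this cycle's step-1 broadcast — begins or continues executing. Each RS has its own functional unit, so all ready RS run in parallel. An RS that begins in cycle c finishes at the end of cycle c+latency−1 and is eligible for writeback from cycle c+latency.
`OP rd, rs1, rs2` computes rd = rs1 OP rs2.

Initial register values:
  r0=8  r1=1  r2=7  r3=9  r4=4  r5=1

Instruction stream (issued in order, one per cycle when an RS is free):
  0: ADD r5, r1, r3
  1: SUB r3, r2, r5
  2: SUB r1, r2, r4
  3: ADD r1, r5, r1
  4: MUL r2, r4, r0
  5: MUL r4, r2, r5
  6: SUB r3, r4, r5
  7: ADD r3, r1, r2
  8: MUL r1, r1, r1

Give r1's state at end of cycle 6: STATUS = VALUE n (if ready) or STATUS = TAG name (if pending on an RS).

  c1: issue ADD r5<-Add1  regs: r0:8,r1:1,r2:7,r3:9,r4:4,r5:Add1
  c2: issue SUB r3<-Add2  regs: r0:8,r1:1,r2:7,r3:Add2,r4:4,r5:Add1
  c3: CDB Add1=10; issue SUB r1<-Add1  regs: r0:8,r1:Add1,r2:7,r3:Add2,r4:4,r5:10
  c4: issue ADD r1<-Add3  regs: r0:8,r1:Add3,r2:7,r3:Add2,r4:4,r5:10
  c5: CDB Add1=3; issue MUL r2<-Mul1  regs: r0:8,r1:Add3,r2:Mul1,r3:Add2,r4:4,r5:10
  c6: CDB Add2=-3; issue MUL r4<-Mul2  regs: r0:8,r1:Add3,r2:Mul1,r3:-3,r4:Mul2,r5:10

STATUS = TAG Add3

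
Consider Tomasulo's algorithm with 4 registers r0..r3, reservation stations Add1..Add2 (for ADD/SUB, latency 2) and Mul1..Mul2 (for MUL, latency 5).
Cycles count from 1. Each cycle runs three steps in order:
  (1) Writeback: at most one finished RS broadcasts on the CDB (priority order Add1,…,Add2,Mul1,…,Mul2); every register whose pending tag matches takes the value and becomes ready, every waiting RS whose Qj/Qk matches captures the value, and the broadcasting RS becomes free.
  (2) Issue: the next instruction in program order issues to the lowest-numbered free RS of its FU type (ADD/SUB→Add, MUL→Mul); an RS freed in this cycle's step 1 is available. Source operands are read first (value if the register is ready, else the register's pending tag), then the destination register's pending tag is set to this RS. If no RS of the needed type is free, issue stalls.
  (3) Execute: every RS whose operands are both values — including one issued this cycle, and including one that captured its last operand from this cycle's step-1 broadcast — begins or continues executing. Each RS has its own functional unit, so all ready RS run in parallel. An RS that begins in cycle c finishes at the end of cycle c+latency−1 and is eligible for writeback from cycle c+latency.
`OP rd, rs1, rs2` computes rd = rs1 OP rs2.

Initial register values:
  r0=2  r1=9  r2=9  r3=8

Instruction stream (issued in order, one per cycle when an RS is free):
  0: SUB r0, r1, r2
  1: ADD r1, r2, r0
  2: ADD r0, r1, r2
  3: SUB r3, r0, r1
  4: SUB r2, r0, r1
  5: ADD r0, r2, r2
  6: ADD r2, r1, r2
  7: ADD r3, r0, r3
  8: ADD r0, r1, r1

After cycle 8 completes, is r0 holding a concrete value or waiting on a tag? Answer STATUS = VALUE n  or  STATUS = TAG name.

cycle 1: issue SUB r0<-Add1 // r0:Add1,r1:9,r2:9,r3:8
cycle 2: issue ADD r1<-Add2 // r0:Add1,r1:Add2,r2:9,r3:8
cycle 3: CDB Add1=0; issue ADD r0<-Add1 // r0:Add1,r1:Add2,r2:9,r3:8
cycle 4: stall // r0:Add1,r1:Add2,r2:9,r3:8
cycle 5: CDB Add2=9; issue SUB r3<-Add2 // r0:Add1,r1:9,r2:9,r3:Add2
cycle 6: stall // r0:Add1,r1:9,r2:9,r3:Add2
cycle 7: CDB Add1=18; issue SUB r2<-Add1 // r0:18,r1:9,r2:Add1,r3:Add2
cycle 8: stall // r0:18,r1:9,r2:Add1,r3:Add2

STATUS = VALUE 18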